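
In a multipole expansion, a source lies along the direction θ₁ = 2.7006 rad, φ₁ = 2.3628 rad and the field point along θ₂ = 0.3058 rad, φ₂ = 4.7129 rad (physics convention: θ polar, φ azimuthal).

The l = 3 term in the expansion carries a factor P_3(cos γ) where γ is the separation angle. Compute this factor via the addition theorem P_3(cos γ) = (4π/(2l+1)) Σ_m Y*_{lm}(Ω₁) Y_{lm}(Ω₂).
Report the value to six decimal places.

Addition theorem: P_3(cos γ) = (4π/7) Σ_m Y*_{lm}(Ω₁) Y_{lm}(Ω₂), m = −3…3:
  term(m=-3) = 0.00027 - 0.00026j   from Y*(Ω₁)=0.02248 + 0.02339j, Y(Ω₂)=-0.00002 - 0.01138j
  term(m=-2) = 0.00018 - 0.01487j   from Y*(Ω₁)=-0.00222 + 0.16837j, Y(Ω₂)=-0.08833 + 0.00009j
  term(m=-1) = -0.10334 - 0.10461j   from Y*(Ω₁)=-0.30330 + 0.29932j, Y(Ω₂)=0.00018 + 0.34509j
  term(m=+0) = -0.20231 + 0.00000j   from Y*(Ω₁)=-0.36753 + 0.00000j, Y(Ω₂)=0.55046 + 0.00000j
  term(m=+1) = -0.10334 + 0.10461j   from Y*(Ω₁)=0.30330 + 0.29932j, Y(Ω₂)=-0.00018 + 0.34509j
  term(m=+2) = 0.00018 + 0.01487j   from Y*(Ω₁)=-0.00222 - 0.16837j, Y(Ω₂)=-0.08833 - 0.00009j
  term(m=+3) = 0.00027 + 0.00026j   from Y*(Ω₁)=-0.02248 + 0.02339j, Y(Ω₂)=0.00002 - 0.01138j
Σ over m = -0.40810 - 0.00000j; ×(4π/7) → -0.73262 - 0.00000j. Real part: -0.732623

-0.732623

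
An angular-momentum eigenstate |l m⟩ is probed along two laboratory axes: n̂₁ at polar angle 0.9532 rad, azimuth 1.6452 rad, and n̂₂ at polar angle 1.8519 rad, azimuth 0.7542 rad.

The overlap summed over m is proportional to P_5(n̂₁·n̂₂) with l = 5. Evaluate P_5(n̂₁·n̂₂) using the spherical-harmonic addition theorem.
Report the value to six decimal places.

0.334200

Summing Y*_{l m}(θ₁,φ₁)·Y_{l m}(θ₂,φ₂) over m ∈ [−5, 5]; prefactor 4π/(2·5+1) = 1.142397:
  term(m=-5) = (-0.016167, -0.061419)   from Y*(Ω₁)=(-0.060765, 0.155734), Y(Ω₂)=(-0.307119, 0.223647)
  term(m=-4) = (0.118809, 0.053400)   from Y*(Ω₁)=(0.358976, 0.110107), Y(Ω₂)=(0.344211, 0.043179)
  term(m=-3) = (0.031826, -0.016110)   from Y*(Ω₁)=(0.083740, -0.368909), Y(Ω₂)=(0.060153, 0.072616)
  term(m=-2) = (-0.000273, 0.001275)   from Y*(Ω₁)=(-0.003865, -0.000579), Y(Ω₂)=(0.020813, -0.333129)
  term(m=-1) = (-0.003161, -0.003911)   from Y*(Ω₁)=(0.025879, -0.347171), Y(Ω₂)=(0.010528, -0.009890)
  term(m=+0) = (0.030476, 0.000000)   from Y*(Ω₁)=(-0.094068, -0.000000), Y(Ω₂)=(-0.323983, 0.000000)
  term(m=+1) = (-0.003161, 0.003911)   from Y*(Ω₁)=(-0.025879, -0.347171), Y(Ω₂)=(-0.010528, -0.009890)
  term(m=+2) = (-0.000273, -0.001275)   from Y*(Ω₁)=(-0.003865, 0.000579), Y(Ω₂)=(0.020813, 0.333129)
  term(m=+3) = (0.031826, 0.016110)   from Y*(Ω₁)=(-0.083740, -0.368909), Y(Ω₂)=(-0.060153, 0.072616)
  term(m=+4) = (0.118809, -0.053400)   from Y*(Ω₁)=(0.358976, -0.110107), Y(Ω₂)=(0.344211, -0.043179)
  term(m=+5) = (-0.016167, 0.061419)   from Y*(Ω₁)=(0.060765, 0.155734), Y(Ω₂)=(0.307119, 0.223647)
Σ over m = (0.292543, 0.000000); ×(4π/11) → (0.334200, 0.000000). Real part: 0.334200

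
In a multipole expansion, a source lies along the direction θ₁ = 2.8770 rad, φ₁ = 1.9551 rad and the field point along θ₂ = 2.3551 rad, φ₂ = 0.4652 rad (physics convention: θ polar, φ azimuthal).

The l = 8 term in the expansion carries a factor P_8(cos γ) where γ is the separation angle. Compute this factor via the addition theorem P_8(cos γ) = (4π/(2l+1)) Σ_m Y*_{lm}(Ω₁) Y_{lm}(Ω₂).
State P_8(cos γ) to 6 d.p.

Term-by-term m-sum for l=8 (normalisation 4π/17 = 0.739198):
  term(m=-8) = +0.000000-0.000000i   from Y*(Ω₁)=-0.000011+0.000001i, Y(Ω₂)=-0.027183+0.017810i
  term(m=-7) = -0.000012-0.000018i   from Y*(Ω₁)=-0.000073-0.000150i, Y(Ω₂)=+0.128851-0.014858i
  term(m=-6) = -0.000424+0.000224i   from Y*(Ω₁)=+0.001048-0.001159i, Y(Ω₂)=-0.288415-0.105408i
  term(m=-5) = +0.001898+0.004433i   from Y*(Ω₁)=+0.009894+0.003620i, Y(Ω₂)=+0.313742+0.333284i
  term(m=-4) = +0.017795-0.005968i   from Y*(Ω₁)=+0.001763+0.052489i, Y(Ω₂)=-0.102198-0.342467i
  term(m=-3) = +0.002645+0.010684i   from Y*(Ω₁)=-0.174000+0.077263i, Y(Ω₂)=+0.010077-0.056929i
  term(m=-2) = +0.177402-0.028955i   from Y*(Ω₁)=-0.337065-0.325931i, Y(Ω₂)=-0.229065+0.307404i
  term(m=-1) = -0.006580-0.081164i   from Y*(Ω₁)=+0.240875-0.595619i, Y(Ω₂)=+0.113275-0.056858i
  term(m=+0) = +0.033634+0.000000i   from Y*(Ω₁)=+0.096594-0.000000i, Y(Ω₂)=+0.348194+0.000000i
  term(m=+1) = -0.006580+0.081164i   from Y*(Ω₁)=-0.240875-0.595619i, Y(Ω₂)=-0.113275-0.056858i
  term(m=+2) = +0.177402+0.028955i   from Y*(Ω₁)=-0.337065+0.325931i, Y(Ω₂)=-0.229065-0.307404i
  term(m=+3) = +0.002645-0.010684i   from Y*(Ω₁)=+0.174000+0.077263i, Y(Ω₂)=-0.010077-0.056929i
  term(m=+4) = +0.017795+0.005968i   from Y*(Ω₁)=+0.001763-0.052489i, Y(Ω₂)=-0.102198+0.342467i
  term(m=+5) = +0.001898-0.004433i   from Y*(Ω₁)=-0.009894+0.003620i, Y(Ω₂)=-0.313742+0.333284i
  term(m=+6) = -0.000424-0.000224i   from Y*(Ω₁)=+0.001048+0.001159i, Y(Ω₂)=-0.288415+0.105408i
  term(m=+7) = -0.000012+0.000018i   from Y*(Ω₁)=+0.000073-0.000150i, Y(Ω₂)=-0.128851-0.014858i
  term(m=+8) = +0.000000+0.000000i   from Y*(Ω₁)=-0.000011-0.000001i, Y(Ω₂)=-0.027183-0.017810i
Σ over m = +0.419083-0.000000i; ×(4π/17) → +0.309786-0.000000i. Real part: 0.309786

0.309786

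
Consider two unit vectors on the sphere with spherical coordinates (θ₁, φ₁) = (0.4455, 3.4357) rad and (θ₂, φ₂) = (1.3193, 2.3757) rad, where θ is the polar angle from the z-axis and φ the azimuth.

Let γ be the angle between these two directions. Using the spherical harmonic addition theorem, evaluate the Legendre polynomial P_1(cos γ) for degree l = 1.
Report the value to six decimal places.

0.428597

Addition theorem: P_1(cos γ) = (4π/3) Σ_m Y*_{lm}(Ω₁) Y_{lm}(Ω₂), m = −1…1:
  m=-1: Y*=-0.142484-0.043157i  Y=-0.241186-0.231956i  product +0.024355+0.043459i
  m=+0: Y*=+0.440913-0.000000i  Y=+0.121590+0.000000i  product +0.053611+0.000000i
  m=+1: Y*=+0.142484-0.043157i  Y=+0.241186-0.231956i  product +0.024355-0.043459i
Total Σ_m = +0.102320+0.000000i. Multiply by 4.188790: +0.428597+0.000000i. P_1(cos γ) = 0.428597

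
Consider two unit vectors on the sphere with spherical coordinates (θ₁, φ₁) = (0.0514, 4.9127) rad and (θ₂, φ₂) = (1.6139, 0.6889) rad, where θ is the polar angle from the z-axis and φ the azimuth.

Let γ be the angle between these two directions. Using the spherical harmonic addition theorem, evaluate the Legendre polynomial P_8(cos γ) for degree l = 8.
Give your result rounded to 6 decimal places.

Addition theorem: P_8(cos γ) = (4π/17) Σ_m Y*_{lm}(Ω₁) Y_{lm}(Ω₂), m = −8…8:
  m=-8: Y*=(-0.000000, 0.000000)  Y=(0.366584, 0.356879)  product (-0.000000, 0.000000)
  m=-7: Y*=(-0.000000, 0.000000)  Y=(-0.009682, -0.087731)  product (0.000000, 0.000000)
  m=-6: Y*=(-0.000000, -0.000000)  Y=(0.199117, -0.304588)  product (-0.000000, -0.000000)
  m=-5: Y*=(0.000003, -0.000002)  Y=(-0.098939, 0.030921)  product (-0.000000, 0.000000)
  m=-4: Y*=(0.000065, 0.000067)  Y=(-0.297235, -0.120790)  product (-0.000011, -0.000028)
  m=-3: Y*=(-0.001061, 0.001548)  Y=(0.052718, 0.097446)  product (-0.000207, -0.000022)
  m=-2: Y*=(-0.024725, -0.010472)  Y=(-0.057997, 0.296767)  product (0.004542, -0.006730)
  m=-1: Y*=(0.049288, -0.242759)  Y=(0.087859, -0.072351)  product (-0.013233, -0.024895)
  m=+0: Y*=(1.108443, -0.000000)  Y=(0.296995, 0.000000)  product (0.329201, 0.000000)
  m=+1: Y*=(-0.049288, -0.242759)  Y=(-0.087859, -0.072351)  product (-0.013233, 0.024895)
  m=+2: Y*=(-0.024725, 0.010472)  Y=(-0.057997, -0.296767)  product (0.004542, 0.006730)
  m=+3: Y*=(0.001061, 0.001548)  Y=(-0.052718, 0.097446)  product (-0.000207, 0.000022)
  m=+4: Y*=(0.000065, -0.000067)  Y=(-0.297235, 0.120790)  product (-0.000011, 0.000028)
  m=+5: Y*=(-0.000003, -0.000002)  Y=(0.098939, 0.030921)  product (-0.000000, -0.000000)
  m=+6: Y*=(-0.000000, 0.000000)  Y=(0.199117, 0.304588)  product (-0.000000, 0.000000)
  m=+7: Y*=(0.000000, 0.000000)  Y=(0.009682, -0.087731)  product (0.000000, -0.000000)
  m=+8: Y*=(-0.000000, -0.000000)  Y=(0.366584, -0.356879)  product (-0.000000, -0.000000)
Accumulated sum (0.311381, -0.000000); after 4π/(2l+1) scaling, (0.230173, -0.000000) ⇒ P_8 = 0.230173

0.230173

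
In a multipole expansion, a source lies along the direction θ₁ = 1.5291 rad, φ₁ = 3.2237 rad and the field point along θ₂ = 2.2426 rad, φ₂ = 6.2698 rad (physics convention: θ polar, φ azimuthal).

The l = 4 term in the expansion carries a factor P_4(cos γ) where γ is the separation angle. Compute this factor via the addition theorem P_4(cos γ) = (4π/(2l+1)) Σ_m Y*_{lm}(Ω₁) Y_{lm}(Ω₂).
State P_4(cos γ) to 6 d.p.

-0.219718

Summing Y*_{l m}(θ₁,φ₁)·Y_{l m}(θ₂,φ₂) over m ∈ [−4, 4]; prefactor 4π/(2·4+1) = 1.396263:
  m=-4: Y*=0.41742 + 0.14225j  Y=0.16585 + 0.00889j  product 0.06796 + 0.02730j
  m=-3: Y*=-0.05047 - 0.01269j  Y=-0.37325 - 0.01500j  product 0.01865 + 0.00549j
  m=-2: Y*=-0.32544 - 0.05393j  Y=0.35065 + 0.00939j  product -0.11361 - 0.02197j
  m=-1: Y*=0.05867 + 0.00483j  Y=0.06645 + 0.00089j  product 0.00389 + 0.00037j
  m=+0: Y*=0.31185 + 0.00000j  Y=-0.35641 + 0.00000j  product -0.11115 + 0.00000j
  m=+1: Y*=-0.05867 + 0.00483j  Y=-0.06645 + 0.00089j  product 0.00389 - 0.00037j
  m=+2: Y*=-0.32544 + 0.05393j  Y=0.35065 - 0.00939j  product -0.11361 + 0.02197j
  m=+3: Y*=0.05047 - 0.01269j  Y=0.37325 - 0.01500j  product 0.01865 - 0.00549j
  m=+4: Y*=0.41742 - 0.14225j  Y=0.16585 - 0.00889j  product 0.06796 - 0.02730j
Accumulated sum -0.15736 + 0.00000j; after 4π/(2l+1) scaling, -0.21972 + 0.00000j ⇒ P_4 = -0.219718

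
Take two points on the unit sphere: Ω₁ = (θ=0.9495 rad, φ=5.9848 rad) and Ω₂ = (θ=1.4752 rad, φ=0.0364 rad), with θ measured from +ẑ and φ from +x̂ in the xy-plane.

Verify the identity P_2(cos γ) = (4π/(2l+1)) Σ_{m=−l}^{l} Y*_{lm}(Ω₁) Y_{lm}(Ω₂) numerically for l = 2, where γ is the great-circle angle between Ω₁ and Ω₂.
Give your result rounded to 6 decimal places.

Summing Y*_{l m}(θ₁,φ₁)·Y_{l m}(θ₂,φ₂) over m ∈ [−2, 2]; prefactor 4π/(2·2+1) = 2.513274:
  [-2]  conj(Y_{2,-2})(Ω₁) = (0.211250, -0.143525) ; Y_{2,-2}(Ω₂) = (0.381741, -0.027840) ; Δ = (0.076647, -0.060670)
  [-1]  conj(Y_{2,-1})(Ω₁) = (0.349499, -0.107495) ; Y_{2,-1}(Ω₂) = (0.073355, -0.002671) ; Δ = (0.025350, -0.008819)
  [+0]  conj(Y_{2,0})(Ω₁) = (0.005199, -0.000000) ; Y_{2,0}(Ω₂) = (-0.306771, 0.000000) ; Δ = (-0.001595, 0.000000)
  [+1]  conj(Y_{2,1})(Ω₁) = (-0.349499, -0.107495) ; Y_{2,1}(Ω₂) = (-0.073355, -0.002671) ; Δ = (0.025350, 0.008819)
  [+2]  conj(Y_{2,2})(Ω₁) = (0.211250, 0.143525) ; Y_{2,2}(Ω₂) = (0.381741, 0.027840) ; Δ = (0.076647, 0.060670)
Accumulated sum (0.202400, 0.000000); after 4π/(2l+1) scaling, (0.508686, 0.000000) ⇒ P_2 = 0.508686

0.508686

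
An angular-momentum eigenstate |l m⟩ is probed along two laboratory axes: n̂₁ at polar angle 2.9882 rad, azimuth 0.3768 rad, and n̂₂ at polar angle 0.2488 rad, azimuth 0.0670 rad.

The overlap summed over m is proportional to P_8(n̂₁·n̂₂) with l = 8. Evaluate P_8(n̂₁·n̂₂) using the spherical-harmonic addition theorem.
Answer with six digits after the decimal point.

-0.365717

Summing Y*_{l m}(θ₁,φ₁)·Y_{l m}(θ₂,φ₂) over m ∈ [−8, 8]; prefactor 4π/(2·8+1) = 0.739198:
  [-8]  conj(Y_{8,-8})(Ω₁) = -0.00000 + 0.00000j ; Y_{8,-8}(Ω₂) = 0.00001 - 0.00000j ; Δ = -0.00000 + 0.00000j
  [-7]  conj(Y_{8,-7})(Ω₁) = 0.00000 - 0.00000j ; Y_{8,-7}(Ω₂) = 0.00010 - 0.00005j ; Δ = 0.00000 - 0.00000j
  [-6]  conj(Y_{8,-6})(Ω₁) = -0.00004 + 0.00005j ; Y_{8,-6}(Ω₂) = 0.00101 - 0.00043j ; Δ = -0.00000 + 0.00000j
  [-5]  conj(Y_{8,-5})(Ω₁) = 0.00024 - 0.00074j ; Y_{8,-5}(Ω₂) = 0.00747 - 0.00260j ; Δ = -0.00000 - 0.00001j
  [-4]  conj(Y_{8,-4})(Ω₁) = 0.00044 + 0.00692j ; Y_{8,-4}(Ω₂) = 0.04070 - 0.01118j ; Δ = 0.00010 + 0.00028j
  [-3]  conj(Y_{8,-3})(Ω₁) = -0.01944 - 0.04124j ; Y_{8,-3}(Ω₂) = 0.16089 - 0.03278j ; Δ = -0.00448 - 0.00600j
  [-2]  conj(Y_{8,-2})(Ω₁) = 0.15400 + 0.14450j ; Y_{8,-2}(Ω₂) = 0.43315 - 0.05839j ; Δ = 0.07514 + 0.05360j
  [-1]  conj(Y_{8,-1})(Ω₁) = -0.56606 - 0.22399j ; Y_{8,-1}(Ω₂) = 0.66155 - 0.04439j ; Δ = -0.38442 - 0.12305j
  [+0]  conj(Y_{8,0})(Ω₁) = 0.71985 + 0.00000j ; Y_{8,0}(Ω₂) = 0.18416 + 0.00000j ; Δ = 0.13256 + 0.00000j
  [+1]  conj(Y_{8,1})(Ω₁) = 0.56606 - 0.22399j ; Y_{8,1}(Ω₂) = -0.66155 - 0.04439j ; Δ = -0.38442 + 0.12305j
  [+2]  conj(Y_{8,2})(Ω₁) = 0.15400 - 0.14450j ; Y_{8,2}(Ω₂) = 0.43315 + 0.05839j ; Δ = 0.07514 - 0.05360j
  [+3]  conj(Y_{8,3})(Ω₁) = 0.01944 - 0.04124j ; Y_{8,3}(Ω₂) = -0.16089 - 0.03278j ; Δ = -0.00448 + 0.00600j
  [+4]  conj(Y_{8,4})(Ω₁) = 0.00044 - 0.00692j ; Y_{8,4}(Ω₂) = 0.04070 + 0.01118j ; Δ = 0.00010 - 0.00028j
  [+5]  conj(Y_{8,5})(Ω₁) = -0.00024 - 0.00074j ; Y_{8,5}(Ω₂) = -0.00747 - 0.00260j ; Δ = -0.00000 + 0.00001j
  [+6]  conj(Y_{8,6})(Ω₁) = -0.00004 - 0.00005j ; Y_{8,6}(Ω₂) = 0.00101 + 0.00043j ; Δ = -0.00000 - 0.00000j
  [+7]  conj(Y_{8,7})(Ω₁) = -0.00000 - 0.00000j ; Y_{8,7}(Ω₂) = -0.00010 - 0.00005j ; Δ = 0.00000 + 0.00000j
  [+8]  conj(Y_{8,8})(Ω₁) = -0.00000 - 0.00000j ; Y_{8,8}(Ω₂) = 0.00001 + 0.00000j ; Δ = -0.00000 - 0.00000j
Total Σ_m = -0.49475 + 0.00000j. Multiply by 0.739198: -0.36572 + 0.00000j. P_8(cos γ) = -0.365717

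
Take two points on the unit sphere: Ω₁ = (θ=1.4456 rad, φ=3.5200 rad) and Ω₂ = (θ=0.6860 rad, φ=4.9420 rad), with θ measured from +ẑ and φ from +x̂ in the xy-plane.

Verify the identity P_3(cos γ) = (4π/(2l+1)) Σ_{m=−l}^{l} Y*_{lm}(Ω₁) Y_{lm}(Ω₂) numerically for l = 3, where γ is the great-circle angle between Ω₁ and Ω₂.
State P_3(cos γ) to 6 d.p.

Term-by-term m-sum for l=3 (normalisation 4π/7 = 1.795196):
  term(m=-3) = -0.01866 + 0.03898j   from Y*(Ω₁)=-0.17194 - 0.36945j, Y(Ω₂)=-0.06741 - 0.08187j
  term(m=-2) = -0.03811 - 0.01169j   from Y*(Ω₁)=0.09133 + 0.08626j, Y(Ω₂)=-0.28444 + 0.14065j
  term(m=-1) = -0.01789 + 0.11934j   from Y*(Ω₁)=0.27474 + 0.10923j, Y(Ω₂)=0.09289 + 0.39744j
  term(m=+0) = 0.00025 + 0.00000j   from Y*(Ω₁)=-0.13616 + 0.00000j, Y(Ω₂)=-0.00181 + 0.00000j
  term(m=+1) = -0.01789 - 0.11934j   from Y*(Ω₁)=-0.27474 + 0.10923j, Y(Ω₂)=-0.09289 + 0.39744j
  term(m=+2) = -0.03811 + 0.01169j   from Y*(Ω₁)=0.09133 - 0.08626j, Y(Ω₂)=-0.28444 - 0.14065j
  term(m=+3) = -0.01866 - 0.03898j   from Y*(Ω₁)=0.17194 - 0.36945j, Y(Ω₂)=0.06741 - 0.08187j
Σ over m = -0.14906 + 0.00000j; ×(4π/7) → -0.26760 + 0.00000j. Real part: -0.267600

-0.267600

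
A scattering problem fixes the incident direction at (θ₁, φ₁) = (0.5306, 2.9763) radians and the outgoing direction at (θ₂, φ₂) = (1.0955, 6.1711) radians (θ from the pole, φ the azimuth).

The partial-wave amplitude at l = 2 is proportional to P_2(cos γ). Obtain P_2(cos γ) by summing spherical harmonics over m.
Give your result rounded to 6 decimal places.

-0.495522

Summing Y*_{l m}(θ₁,φ₁)·Y_{l m}(θ₂,φ₂) over m ∈ [−2, 2]; prefactor 4π/(2·2+1) = 2.513274:
  m=-2: Y*=+0.093564-0.032109i  Y=+0.297747+0.067887i  product +0.030038-0.003209i
  m=-1: Y*=-0.332599+0.055482i  Y=+0.312362+0.035159i  product -0.105842+0.005637i
  m=+0: Y*=+0.388480-0.000000i  Y=-0.117263+0.000000i  product -0.045554+0.000000i
  m=+1: Y*=+0.332599+0.055482i  Y=-0.312362+0.035159i  product -0.105842-0.005637i
  m=+2: Y*=+0.093564+0.032109i  Y=+0.297747-0.067887i  product +0.030038+0.003209i
Σ over m = -0.197162+0.000000i; ×(4π/5) → -0.495522+0.000000i. Real part: -0.495522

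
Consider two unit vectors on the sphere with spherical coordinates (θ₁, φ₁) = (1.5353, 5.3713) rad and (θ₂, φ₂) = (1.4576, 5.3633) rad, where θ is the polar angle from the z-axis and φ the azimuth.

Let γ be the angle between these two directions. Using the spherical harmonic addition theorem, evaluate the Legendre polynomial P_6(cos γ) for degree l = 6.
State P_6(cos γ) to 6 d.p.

Expand P_6 via completeness: Σ_{m} conj(Y_{6,m}) at Ω₁ times Y_{6,m} at Ω₂ —
  term(m=-6) = +0.223446+0.010734i   from Y*(Ω₁)=+0.331175+0.349192i, Y(Ω₂)=+0.335681-0.321533i
  term(m=-5) = +0.010828+0.000433i   from Y*(Ω₁)=-0.009020+0.058511i, Y(Ω₂)=-0.020634-0.181886i
  term(m=-4) = +0.104857+0.003357i   from Y*(Ω₁)=+0.306984-0.170085i, Y(Ω₂)=+0.256711+0.153165i
  term(m=-3) = +0.014217+0.000341i   from Y*(Ω₁)=+0.063301+0.027207i, Y(Ω₂)=+0.191521-0.076926i
  term(m=-2) = +0.079288+0.001269i   from Y*(Ω₁)=-0.079572-0.307809i, Y(Ω₂)=-0.066282+0.240455i
  term(m=-1) = +0.015496+0.000124i   from Y*(Ω₁)=+0.044392-0.057327i, Y(Ω₂)=+0.129504+0.170033i
  term(m=+0) = +0.073008+0.000000i   from Y*(Ω₁)=-0.309471-0.000000i, Y(Ω₂)=-0.235913+0.000000i
  term(m=+1) = +0.015496-0.000124i   from Y*(Ω₁)=-0.044392-0.057327i, Y(Ω₂)=-0.129504+0.170033i
  term(m=+2) = +0.079288-0.001269i   from Y*(Ω₁)=-0.079572+0.307809i, Y(Ω₂)=-0.066282-0.240455i
  term(m=+3) = +0.014217-0.000341i   from Y*(Ω₁)=-0.063301+0.027207i, Y(Ω₂)=-0.191521-0.076926i
  term(m=+4) = +0.104857-0.003357i   from Y*(Ω₁)=+0.306984+0.170085i, Y(Ω₂)=+0.256711-0.153165i
  term(m=+5) = +0.010828-0.000433i   from Y*(Ω₁)=+0.009020+0.058511i, Y(Ω₂)=+0.020634-0.181886i
  term(m=+6) = +0.223446-0.010734i   from Y*(Ω₁)=+0.331175-0.349192i, Y(Ω₂)=+0.335681+0.321533i
Accumulated sum +0.969274+0.000000i; after 4π/(2l+1) scaling, +0.936943+0.000000i ⇒ P_6 = 0.936943

0.936943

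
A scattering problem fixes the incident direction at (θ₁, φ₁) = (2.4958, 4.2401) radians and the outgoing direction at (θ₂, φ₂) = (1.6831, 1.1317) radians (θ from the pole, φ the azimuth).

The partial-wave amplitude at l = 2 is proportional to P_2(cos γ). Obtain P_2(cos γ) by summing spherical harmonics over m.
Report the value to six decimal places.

Expand P_2 via completeness: Σ_{m} conj(Y_{2,m}) at Ω₁ times Y_{2,m} at Ω₂ —
  [-2]  conj(Y_{2,-2})(Ω₁) = -0.081999+0.113361i ; Y_{2,-2}(Ω₂) = -0.243555-0.293538i ; Δ = +0.053247-0.003540i
  [-1]  conj(Y_{2,-1})(Ω₁) = +0.168921+0.330667i ; Y_{2,-1}(Ω₂) = -0.036574+0.077871i ; Δ = -0.031928+0.001060i
  [+0]  conj(Y_{2,0})(Ω₁) = +0.288077-0.000000i ; Y_{2,0}(Ω₂) = -0.303508+0.000000i ; Δ = -0.087434+0.000000i
  [+1]  conj(Y_{2,1})(Ω₁) = -0.168921+0.330667i ; Y_{2,1}(Ω₂) = +0.036574+0.077871i ; Δ = -0.031928-0.001060i
  [+2]  conj(Y_{2,2})(Ω₁) = -0.081999-0.113361i ; Y_{2,2}(Ω₂) = -0.243555+0.293538i ; Δ = +0.053247+0.003540i
Σ over m = -0.044795+0.000000i; ×(4π/5) → -0.112582+0.000000i. Real part: -0.112582

-0.112582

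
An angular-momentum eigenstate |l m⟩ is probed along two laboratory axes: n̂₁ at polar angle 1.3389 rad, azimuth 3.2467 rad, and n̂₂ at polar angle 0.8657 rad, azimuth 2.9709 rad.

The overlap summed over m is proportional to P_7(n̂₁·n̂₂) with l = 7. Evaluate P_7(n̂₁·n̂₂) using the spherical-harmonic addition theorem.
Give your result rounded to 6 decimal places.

Term-by-term m-sum for l=7 (normalisation 4π/15 = 0.837758):
  m=-7: (-0.306570, -0.277547) × (-0.027273, -0.069095) = (-0.010816, 0.028752)  (running Σ = (-0.010816, 0.028752))
  m=-6: (0.295110, 0.215460) × (0.122958, 0.202070) = (-0.007252, 0.086125)  (running Σ = (-0.018068, 0.114877))
  m=-5: (0.086845, 0.050365) × (-0.275597, -0.315922) = (-0.008023, -0.041317)  (running Σ = (-0.026091, 0.073561))
  m=-4: (-0.319554, -0.142869) × (0.305386, 0.248356) = (-0.062105, -0.122993)  (running Σ = (-0.088196, -0.049433))
  m=-3: (0.008445, 0.002755) × (-0.021618, -0.012151) = (-0.000149, -0.000162)  (running Σ = (-0.088345, -0.049595))
  m=-2: (0.319395, 0.068148) × (-0.331070, -0.117628) = (-0.097726, -0.060132)  (running Σ = (-0.186071, -0.109726))
  m=-1: (-0.050248, -0.005301) × (0.183910, 0.031701) = (-0.009073, -0.002568)  (running Σ = (-0.195144, -0.112294))
  m=0: (-0.317511, -0.000000) × (0.302568, 0.000000) = (-0.096068, -0.000000)  (running Σ = (-0.291212, -0.112294))
  m=1: (0.050248, -0.005301) × (-0.183910, 0.031701) = (-0.009073, 0.002568)  (running Σ = (-0.300286, -0.109726))
  m=2: (0.319395, -0.068148) × (-0.331070, 0.117628) = (-0.097726, 0.060132)  (running Σ = (-0.398012, -0.049595))
  m=3: (-0.008445, 0.002755) × (0.021618, -0.012151) = (-0.000149, 0.000162)  (running Σ = (-0.398161, -0.049433))
  m=4: (-0.319554, 0.142869) × (0.305386, -0.248356) = (-0.062105, 0.122993)  (running Σ = (-0.460266, 0.073561))
  m=5: (-0.086845, 0.050365) × (0.275597, -0.315922) = (-0.008023, 0.041317)  (running Σ = (-0.468289, 0.114877))
  m=6: (0.295110, -0.215460) × (0.122958, -0.202070) = (-0.007252, -0.086125)  (running Σ = (-0.475540, 0.028752))
  m=7: (0.306570, -0.277547) × (0.027273, -0.069095) = (-0.010816, -0.028752)  (running Σ = (-0.486356, 0.000000))
Σ over m = (-0.486356, 0.000000); ×(4π/15) → (-0.407449, 0.000000). Real part: -0.407449

-0.407449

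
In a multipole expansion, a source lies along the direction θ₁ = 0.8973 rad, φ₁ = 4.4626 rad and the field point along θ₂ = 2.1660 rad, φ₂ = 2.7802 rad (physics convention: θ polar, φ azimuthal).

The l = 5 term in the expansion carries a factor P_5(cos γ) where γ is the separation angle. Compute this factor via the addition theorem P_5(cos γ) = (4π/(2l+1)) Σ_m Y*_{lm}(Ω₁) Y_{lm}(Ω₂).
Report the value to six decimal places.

-0.239393

Summing Y*_{l m}(θ₁,φ₁)·Y_{l m}(θ₂,φ₂) over m ∈ [−5, 5]; prefactor 4π/(2·5+1) = 1.142397:
  [-5]  conj(Y_{5,-5})(Ω₁) = -0.128469-0.042837i ; Y_{5,-5}(Ω₂) = +0.042272-0.175654i ; Δ = -0.012955+0.020755i
  [-4]  conj(Y_{5,-4})(Ω₁) = +0.184876-0.287393i ; Y_{5,-4}(Ω₂) = -0.048318-0.383826i ; Δ = -0.119242-0.057074i
  [-3]  conj(Y_{5,-3})(Ω₁) = +0.281485+0.302537i ; Y_{5,-3}(Ω₂) = -0.168008-0.317565i ; Δ = +0.048783-0.140218i
  [-2]  conj(Y_{5,-2})(Ω₁) = -0.094724+0.051696i ; Y_{5,-2}(Ω₂) = +0.027813+0.024531i ; Δ = -0.003903-0.000886i
  [-1]  conj(Y_{5,-1})(Ω₁) = +0.078483+0.307634i ; Y_{5,-1}(Ω₂) = +0.328889+0.124318i ; Δ = -0.012432+0.110934i
  [+0]  conj(Y_{5,0})(Ω₁) = -0.196761-0.000000i ; Y_{5,0}(Ω₂) = +0.051105+0.000000i ; Δ = -0.010055-0.000000i
  [+1]  conj(Y_{5,1})(Ω₁) = -0.078483+0.307634i ; Y_{5,1}(Ω₂) = -0.328889+0.124318i ; Δ = -0.012432-0.110934i
  [+2]  conj(Y_{5,2})(Ω₁) = -0.094724-0.051696i ; Y_{5,2}(Ω₂) = +0.027813-0.024531i ; Δ = -0.003903+0.000886i
  [+3]  conj(Y_{5,3})(Ω₁) = -0.281485+0.302537i ; Y_{5,3}(Ω₂) = +0.168008-0.317565i ; Δ = +0.048783+0.140218i
  [+4]  conj(Y_{5,4})(Ω₁) = +0.184876+0.287393i ; Y_{5,4}(Ω₂) = -0.048318+0.383826i ; Δ = -0.119242+0.057074i
  [+5]  conj(Y_{5,5})(Ω₁) = +0.128469-0.042837i ; Y_{5,5}(Ω₂) = -0.042272-0.175654i ; Δ = -0.012955-0.020755i
Σ over m = -0.209553-0.000000i; ×(4π/11) → -0.239393-0.000000i. Real part: -0.239393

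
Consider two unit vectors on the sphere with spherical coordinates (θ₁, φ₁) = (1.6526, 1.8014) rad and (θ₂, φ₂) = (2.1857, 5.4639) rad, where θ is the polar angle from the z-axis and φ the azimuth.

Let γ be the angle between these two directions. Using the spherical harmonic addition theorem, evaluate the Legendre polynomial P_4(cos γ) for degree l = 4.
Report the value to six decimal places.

Expand P_4 via completeness: Σ_{m} conj(Y_{4,m}) at Ω₁ times Y_{4,m} at Ω₂ —
  term(m=-4) = -0.04221 - 0.07495j   from Y*(Ω₁)=0.26369 + 0.34803j, Y(Ω₂)=-0.19519 - 0.02662j
  term(m=-3) = -0.00032 + 0.03984j   from Y*(Ω₁)=-0.06459 + 0.07798j, Y(Ω₂)=0.30507 - 0.24859j
  term(m=-2) = -0.04744 + 0.08115j   from Y*(Ω₁)=0.28366 + 0.14097j, Y(Ω₂)=-0.02010 + 0.29607j
  term(m=-1) = -0.01475 + 0.00846j   from Y*(Ω₁)=-0.02601 + 0.11077j, Y(Ω₂)=0.10205 + 0.10921j
  term(m=+0) = -0.09741 + 0.00000j   from Y*(Ω₁)=0.29633 + 0.00000j, Y(Ω₂)=-0.32873 + 0.00000j
  term(m=+1) = -0.01475 - 0.00846j   from Y*(Ω₁)=0.02601 + 0.11077j, Y(Ω₂)=-0.10205 + 0.10921j
  term(m=+2) = -0.04744 - 0.08115j   from Y*(Ω₁)=0.28366 - 0.14097j, Y(Ω₂)=-0.02010 - 0.29607j
  term(m=+3) = -0.00032 - 0.03984j   from Y*(Ω₁)=0.06459 + 0.07798j, Y(Ω₂)=-0.30507 - 0.24859j
  term(m=+4) = -0.04221 + 0.07495j   from Y*(Ω₁)=0.26369 - 0.34803j, Y(Ω₂)=-0.19519 + 0.02662j
Σ over m = -0.30684 + 0.00000j; ×(4π/9) → -0.42843 + 0.00000j. Real part: -0.428430

-0.428430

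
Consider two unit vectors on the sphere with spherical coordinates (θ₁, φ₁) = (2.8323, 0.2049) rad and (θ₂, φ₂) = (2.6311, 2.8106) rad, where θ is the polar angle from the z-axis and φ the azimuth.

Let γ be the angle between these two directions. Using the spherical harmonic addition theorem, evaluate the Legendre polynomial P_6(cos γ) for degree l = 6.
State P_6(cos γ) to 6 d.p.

-0.135814

Summing Y*_{l m}(θ₁,φ₁)·Y_{l m}(θ₂,φ₂) over m ∈ [−6, 6]; prefactor 4π/(2·6+1) = 0.966644:
  term(m=-6) = -0.000003-0.000000i   from Y*(Ω₁)=+0.000129+0.000362i, Y(Ω₂)=-0.002651+0.006015i
  term(m=-5) = +0.000152-0.000076i   from Y*(Ω₁)=-0.002164-0.003559i, Y(Ω₂)=-0.003418+0.040517i
  term(m=-4) = -0.002235+0.003466i   from Y*(Ω₁)=+0.018773+0.020103i, Y(Ω₂)=+0.036636+0.145403i
  term(m=-3) = +0.001605-0.043490i   from Y*(Ω₁)=-0.099793-0.070448i, Y(Ω₂)=+0.194593+0.298430i
  term(m=-2) = +0.085342+0.156586i   from Y*(Ω₁)=+0.327589+0.142303i, Y(Ω₂)=+0.393838+0.306915i
  term(m=-1) = -0.114802-0.068176i   from Y*(Ω₁)=-0.578654-0.120254i, Y(Ω₂)=+0.213653+0.073418i
  term(m=+0) = -0.080618+0.000000i   from Y*(Ω₁)=+0.222227-0.000000i, Y(Ω₂)=-0.362774+0.000000i
  term(m=+1) = -0.114802+0.068176i   from Y*(Ω₁)=+0.578654-0.120254i, Y(Ω₂)=-0.213653+0.073418i
  term(m=+2) = +0.085342-0.156586i   from Y*(Ω₁)=+0.327589-0.142303i, Y(Ω₂)=+0.393838-0.306915i
  term(m=+3) = +0.001605+0.043490i   from Y*(Ω₁)=+0.099793-0.070448i, Y(Ω₂)=-0.194593+0.298430i
  term(m=+4) = -0.002235-0.003466i   from Y*(Ω₁)=+0.018773-0.020103i, Y(Ω₂)=+0.036636-0.145403i
  term(m=+5) = +0.000152+0.000076i   from Y*(Ω₁)=+0.002164-0.003559i, Y(Ω₂)=+0.003418+0.040517i
  term(m=+6) = -0.000003+0.000000i   from Y*(Ω₁)=+0.000129-0.000362i, Y(Ω₂)=-0.002651-0.006015i
Total Σ_m = -0.140501+0.000000i. Multiply by 0.966644: -0.135814+0.000000i. P_6(cos γ) = -0.135814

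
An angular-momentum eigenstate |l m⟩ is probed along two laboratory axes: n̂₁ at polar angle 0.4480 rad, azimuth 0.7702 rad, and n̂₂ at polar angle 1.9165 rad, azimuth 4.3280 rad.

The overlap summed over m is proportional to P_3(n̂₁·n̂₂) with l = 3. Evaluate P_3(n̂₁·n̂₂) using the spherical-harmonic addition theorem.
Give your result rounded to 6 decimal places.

Expand P_3 via completeness: Σ_{m} conj(Y_{3,m}) at Ω₁ times Y_{3,m} at Ω₂ —
  term(m=-3) = -0.003731+0.011176i   from Y*(Ω₁)=-0.022860+0.025046i, Y(Ω₂)=+0.317603-0.140930i
  term(m=-2) = -0.035661+0.039182i   from Y*(Ω₁)=+0.005253+0.172753i, Y(Ω₂)=+0.220332+0.213127i
  term(m=-1) = +0.050765-0.022440i   from Y*(Ω₁)=+0.307657+0.298444i, Y(Ω₂)=+0.048558-0.120042i
  term(m=+0) = +0.109560+0.000000i   from Y*(Ω₁)=+0.357151-0.000000i, Y(Ω₂)=+0.306762+0.000000i
  term(m=+1) = +0.050765+0.022440i   from Y*(Ω₁)=-0.307657+0.298444i, Y(Ω₂)=-0.048558-0.120042i
  term(m=+2) = -0.035661-0.039182i   from Y*(Ω₁)=+0.005253-0.172753i, Y(Ω₂)=+0.220332-0.213127i
  term(m=+3) = -0.003731-0.011176i   from Y*(Ω₁)=+0.022860+0.025046i, Y(Ω₂)=-0.317603-0.140930i
Total Σ_m = +0.132307-0.000000i. Multiply by 1.795196: +0.237517-0.000000i. P_3(cos γ) = 0.237517

0.237517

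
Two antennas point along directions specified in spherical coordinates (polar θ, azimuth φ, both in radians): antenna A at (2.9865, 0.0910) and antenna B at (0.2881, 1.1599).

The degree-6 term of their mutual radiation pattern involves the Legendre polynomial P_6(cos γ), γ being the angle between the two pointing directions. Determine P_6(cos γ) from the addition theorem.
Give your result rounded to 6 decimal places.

Term-by-term m-sum for l=6 (normalisation 4π/13 = 0.966644):
  [-6]  conj(Y_{6,-6})(Ω₁) = (0.000006, 0.000003) ; Y_{6,-6}(Ω₂) = (0.000198, -0.000159) ; Δ = (0.000000, -0.000000)
  [-5]  conj(Y_{6,-5})(Ω₁) = (-0.000131, -0.000064) ; Y_{6,-5}(Ω₂) = (0.002630, 0.001382) ; Δ = (-0.000000, -0.000000)
  [-4]  conj(Y_{6,-4})(Ω₁) = (0.001848, 0.000704) ; Y_{6,-4}(Ω₂) = (-0.001541, 0.021132) ; Δ = (-0.000018, 0.000038)
  [-3]  conj(Y_{6,-3})(Ω₁) = (-0.017675, -0.004949) ; Y_{6,-3}(Ω₂) = (-0.096116, 0.033795) ; Δ = (0.001866, -0.000122)
  [-2]  conj(Y_{6,-2})(Ω₁) = (0.113681, 0.020921) ; Y_{6,-2}(Ω₂) = (-0.220930, -0.237626) ; Δ = (-0.020144, -0.031636)
  [-1]  conj(Y_{6,-1})(Ω₁) = (-0.448306, -0.040909) ; Y_{6,-1}(Ω₂) = (0.237984, -0.546215) ; Δ = (-0.129035, 0.235136)
  [+0]  conj(Y_{6,0})(Ω₁) = (0.775757, -0.000000) ; Y_{6,0}(Ω₂) = (0.303818, 0.000000) ; Δ = (0.235689, 0.000000)
  [+1]  conj(Y_{6,1})(Ω₁) = (0.448306, -0.040909) ; Y_{6,1}(Ω₂) = (-0.237984, -0.546215) ; Δ = (-0.129035, -0.235136)
  [+2]  conj(Y_{6,2})(Ω₁) = (0.113681, -0.020921) ; Y_{6,2}(Ω₂) = (-0.220930, 0.237626) ; Δ = (-0.020144, 0.031636)
  [+3]  conj(Y_{6,3})(Ω₁) = (0.017675, -0.004949) ; Y_{6,3}(Ω₂) = (0.096116, 0.033795) ; Δ = (0.001866, 0.000122)
  [+4]  conj(Y_{6,4})(Ω₁) = (0.001848, -0.000704) ; Y_{6,4}(Ω₂) = (-0.001541, -0.021132) ; Δ = (-0.000018, -0.000038)
  [+5]  conj(Y_{6,5})(Ω₁) = (0.000131, -0.000064) ; Y_{6,5}(Ω₂) = (-0.002630, 0.001382) ; Δ = (-0.000000, 0.000000)
  [+6]  conj(Y_{6,6})(Ω₁) = (0.000006, -0.000003) ; Y_{6,6}(Ω₂) = (0.000198, 0.000159) ; Δ = (0.000000, 0.000000)
Total Σ_m = (-0.058972, 0.000000). Multiply by 0.966644: (-0.057005, 0.000000). P_6(cos γ) = -0.057005

-0.057005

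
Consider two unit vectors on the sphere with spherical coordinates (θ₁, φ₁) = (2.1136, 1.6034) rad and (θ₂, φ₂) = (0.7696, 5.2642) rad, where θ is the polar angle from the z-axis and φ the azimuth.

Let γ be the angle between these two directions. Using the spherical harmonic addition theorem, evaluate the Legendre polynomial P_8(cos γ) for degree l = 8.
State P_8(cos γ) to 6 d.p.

-0.400203

Term-by-term m-sum for l=8 (normalisation 4π/17 = 0.739198):
  term(m=-8) = (-0.002237, 0.003578)   from Y*(Ω₁)=(0.143908, 0.038411), Y(Ω₂)=(-0.008316, 0.027085)
  term(m=-7) = (-0.037036, 0.019891)   from Y*(Ω₁)=(-0.081315, 0.350086), Y(Ω₂)=(0.077222, 0.087854)
  term(m=-6) = (-0.128179, -0.003378)   from Y*(Ω₁)=(-0.436906, -0.086576), Y(Ω₂)=(0.283769, -0.048499)
  term(m=-5) = (-0.074752, -0.045375)   from Y*(Ω₁)=(0.031446, -0.191189), Y(Ω₂)=(0.168465, -0.418694)
  term(m=-4) = (0.044709, 0.080678)   from Y*(Ω₁)=(-0.236178, -0.030977), Y(Ω₂)=(-0.230147, -0.311414)
  term(m=-3) = (0.000032, -0.002427)   from Y*(Ω₁)=(0.032108, -0.327214), Y(Ω₂)=(0.007356, -0.000624)
  term(m=-2) = (-0.015341, 0.026041)   from Y*(Ω₁)=(-0.080461, -0.005254), Y(Ω₂)=(0.168813, -0.334670)
  term(m=-1) = (-0.052870, 0.030216)   from Y*(Ω₁)=(0.011165, -0.342326), Y(Ω₂)=(-0.093203, -0.151403)
  term(m=+0) = (-0.010053, -0.000000)   from Y*(Ω₁)=(-0.030804, -0.000000), Y(Ω₂)=(0.326342, 0.000000)
  term(m=+1) = (-0.052870, -0.030216)   from Y*(Ω₁)=(-0.011165, -0.342326), Y(Ω₂)=(0.093203, -0.151403)
  term(m=+2) = (-0.015341, -0.026041)   from Y*(Ω₁)=(-0.080461, 0.005254), Y(Ω₂)=(0.168813, 0.334670)
  term(m=+3) = (0.000032, 0.002427)   from Y*(Ω₁)=(-0.032108, -0.327214), Y(Ω₂)=(-0.007356, -0.000624)
  term(m=+4) = (0.044709, -0.080678)   from Y*(Ω₁)=(-0.236178, 0.030977), Y(Ω₂)=(-0.230147, 0.311414)
  term(m=+5) = (-0.074752, 0.045375)   from Y*(Ω₁)=(-0.031446, -0.191189), Y(Ω₂)=(-0.168465, -0.418694)
  term(m=+6) = (-0.128179, 0.003378)   from Y*(Ω₁)=(-0.436906, 0.086576), Y(Ω₂)=(0.283769, 0.048499)
  term(m=+7) = (-0.037036, -0.019891)   from Y*(Ω₁)=(0.081315, 0.350086), Y(Ω₂)=(-0.077222, 0.087854)
  term(m=+8) = (-0.002237, -0.003578)   from Y*(Ω₁)=(0.143908, -0.038411), Y(Ω₂)=(-0.008316, -0.027085)
Total Σ_m = (-0.541401, 0.000000). Multiply by 0.739198: (-0.400203, 0.000000). P_8(cos γ) = -0.400203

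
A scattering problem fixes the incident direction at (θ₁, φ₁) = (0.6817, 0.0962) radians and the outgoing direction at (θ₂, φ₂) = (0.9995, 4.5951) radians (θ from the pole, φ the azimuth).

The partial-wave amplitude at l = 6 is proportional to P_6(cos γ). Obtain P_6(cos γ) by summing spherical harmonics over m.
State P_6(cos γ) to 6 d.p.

Addition theorem: P_6(cos γ) = (4π/13) Σ_m Y*_{lm}(Ω₁) Y_{lm}(Ω₂), m = −6…6:
  [-6]  conj(Y_{6,-6})(Ω₁) = 0.02534 + 0.01650j ; Y_{6,-6}(Ω₂) = -0.13050 - 0.11076j ; Δ = -0.00148 - 0.00496j
  [-5]  conj(Y_{6,-5})(Ω₁) = 0.11443 + 0.05972j ; Y_{6,-5}(Ω₂) = -0.21093 + 0.31746j ; Δ = -0.04310 + 0.02373j
  [-4]  conj(Y_{6,-4})(Ω₁) = 0.29363 + 0.11892j ; Y_{6,-4}(Ω₂) = 0.35314 + 0.17901j ; Δ = 0.08241 + 0.09456j
  [-3]  conj(Y_{6,-3})(Ω₁) = 0.44066 + 0.13083j ; Y_{6,-3}(Ω₂) = 0.01562 - 0.04255j ; Δ = 0.01245 - 0.01671j
  [-2]  conj(Y_{6,-2})(Ω₁) = 0.27215 + 0.05302j ; Y_{6,-2}(Ω₂) = 0.32319 + 0.07723j ; Δ = 0.08386 + 0.03815j
  [-1]  conj(Y_{6,-1})(Ω₁) = -0.21897 - 0.02113j ; Y_{6,-1}(Ω₂) = 0.02084 - 0.17687j ; Δ = -0.00830 + 0.03829j
  [+0]  conj(Y_{6,0})(Ω₁) = -0.35425 + 0.00000j ; Y_{6,0}(Ω₂) = 0.28895 + 0.00000j ; Δ = -0.10236 + 0.00000j
  [+1]  conj(Y_{6,1})(Ω₁) = 0.21897 - 0.02113j ; Y_{6,1}(Ω₂) = -0.02084 - 0.17687j ; Δ = -0.00830 - 0.03829j
  [+2]  conj(Y_{6,2})(Ω₁) = 0.27215 - 0.05302j ; Y_{6,2}(Ω₂) = 0.32319 - 0.07723j ; Δ = 0.08386 - 0.03815j
  [+3]  conj(Y_{6,3})(Ω₁) = -0.44066 + 0.13083j ; Y_{6,3}(Ω₂) = -0.01562 - 0.04255j ; Δ = 0.01245 + 0.01671j
  [+4]  conj(Y_{6,4})(Ω₁) = 0.29363 - 0.11892j ; Y_{6,4}(Ω₂) = 0.35314 - 0.17901j ; Δ = 0.08241 - 0.09456j
  [+5]  conj(Y_{6,5})(Ω₁) = -0.11443 + 0.05972j ; Y_{6,5}(Ω₂) = 0.21093 + 0.31746j ; Δ = -0.04310 - 0.02373j
  [+6]  conj(Y_{6,6})(Ω₁) = 0.02534 - 0.01650j ; Y_{6,6}(Ω₂) = -0.13050 + 0.11076j ; Δ = -0.00148 + 0.00496j
Σ over m = 0.14933 - 0.00000j; ×(4π/13) → 0.14435 - 0.00000j. Real part: 0.144347

0.144347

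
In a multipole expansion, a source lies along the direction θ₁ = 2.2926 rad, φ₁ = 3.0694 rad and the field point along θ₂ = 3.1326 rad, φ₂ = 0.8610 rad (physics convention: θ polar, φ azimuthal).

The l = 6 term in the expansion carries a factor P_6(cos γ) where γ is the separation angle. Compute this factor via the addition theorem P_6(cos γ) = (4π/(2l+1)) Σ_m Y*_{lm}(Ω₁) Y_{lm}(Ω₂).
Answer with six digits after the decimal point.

Addition theorem: P_6(cos γ) = (4π/13) Σ_m Y*_{lm}(Ω₁) Y_{lm}(Ω₂), m = −6…6:
  m=-6: (0.078423, -0.036266) × (0.000000, 0.000000) = (0.000000, 0.000000)  (running Σ = (0.000000, 0.000000))
  m=-5: (0.246491, -0.093051) × (0.000000, -0.000000) = (0.000000, -0.000000)  (running Σ = (0.000000, -0.000000))
  m=-4: (0.412817, -0.122637) × (-0.000000, 0.000000) = (-0.000000, 0.000000)  (running Σ = (-0.000000, 0.000000))
  m=-3: (0.320402, -0.070498) × (0.000003, 0.000002) = (0.000001, 0.000000)  (running Σ = (0.000001, 0.000000))
  m=-2: (-0.103256, 0.015013) × (-0.000063, -0.000416) = (0.000013, 0.000042)  (running Σ = (0.000014, 0.000042))
  m=-1: (-0.368359, 0.026639) × (-0.019306, 0.022471) = (0.006513, -0.008792)  (running Σ = (0.006527, -0.008749))
  m=0: (0.001499, -0.000000) × (1.016244, 0.000000) = (0.001523, 0.000000)  (running Σ = (0.008050, -0.008749))
  m=1: (0.368359, 0.026639) × (0.019306, 0.022471) = (0.006513, 0.008792)  (running Σ = (0.014563, 0.000042))
  m=2: (-0.103256, -0.015013) × (-0.000063, 0.000416) = (0.000013, -0.000042)  (running Σ = (0.014576, 0.000000))
  m=3: (-0.320402, -0.070498) × (-0.000003, 0.000002) = (0.000001, -0.000000)  (running Σ = (0.014577, 0.000000))
  m=4: (0.412817, 0.122637) × (-0.000000, -0.000000) = (-0.000000, -0.000000)  (running Σ = (0.014577, -0.000000))
  m=5: (-0.246491, -0.093051) × (-0.000000, -0.000000) = (0.000000, 0.000000)  (running Σ = (0.014577, 0.000000))
  m=6: (0.078423, 0.036266) × (0.000000, -0.000000) = (0.000000, -0.000000)  (running Σ = (0.014577, -0.000000))
Accumulated sum (0.014577, -0.000000); after 4π/(2l+1) scaling, (0.014091, -0.000000) ⇒ P_6 = 0.014091

0.014091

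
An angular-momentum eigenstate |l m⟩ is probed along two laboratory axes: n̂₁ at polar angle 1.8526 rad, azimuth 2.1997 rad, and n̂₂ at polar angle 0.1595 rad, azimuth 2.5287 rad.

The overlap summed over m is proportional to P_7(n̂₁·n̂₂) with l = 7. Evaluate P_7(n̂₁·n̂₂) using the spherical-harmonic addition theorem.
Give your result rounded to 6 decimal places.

0.242939

Addition theorem: P_7(cos γ) = (4π/15) Σ_m Y*_{lm}(Ω₁) Y_{lm}(Ω₂), m = −7…7:
  m=-7: -0.359287+0.115115i × +0.000001+0.000001i = -0.000000-0.000000i  (running Σ = -0.000000-0.000000i)
  m=-6: -0.329786-0.241377i × -0.000025-0.000015i = +0.000005+0.000011i  (running Σ = +0.000004+0.000011i)
  m=-5: +0.000005-0.001600i × +0.000432-0.000033i = -0.000000-0.000001i  (running Σ = +0.000004+0.000010i)
  m=-4: -0.280834+0.203035i × -0.003439+0.002839i = +0.000389-0.001495i  (running Σ = +0.000394-0.001485i)
  m=-3: -0.116386-0.038042i × +0.008745-0.031861i = -0.002230+0.003376i  (running Σ = -0.001836+0.001890i)
  m=-2: +0.090833+0.280673i × +0.057527+0.160069i = -0.039702+0.030686i  (running Σ = -0.041538+0.032576i)
  m=-1: -0.096658+0.132875i × -0.444787-0.312789i = +0.084554-0.028868i  (running Σ = +0.043016+0.003708i)
  m=0: +0.276976-0.000000i × +0.736363+0.000000i = +0.203955+0.000000i  (running Σ = +0.246971+0.003708i)
  m=1: +0.096658+0.132875i × +0.444787-0.312789i = +0.084554+0.028868i  (running Σ = +0.331526+0.032576i)
  m=2: +0.090833-0.280673i × +0.057527-0.160069i = -0.039702-0.030686i  (running Σ = +0.291824+0.001890i)
  m=3: +0.116386-0.038042i × -0.008745-0.031861i = -0.002230-0.003376i  (running Σ = +0.289594-0.001485i)
  m=4: -0.280834-0.203035i × -0.003439-0.002839i = +0.000389+0.001495i  (running Σ = +0.289983+0.000010i)
  m=5: -0.000005-0.001600i × -0.000432-0.000033i = -0.000000+0.000001i  (running Σ = +0.289983+0.000011i)
  m=6: -0.329786+0.241377i × -0.000025+0.000015i = +0.000005-0.000011i  (running Σ = +0.289988-0.000000i)
  m=7: +0.359287+0.115115i × -0.000001+0.000001i = -0.000000+0.000000i  (running Σ = +0.289988+0.000000i)
Accumulated sum +0.289988+0.000000i; after 4π/(2l+1) scaling, +0.242939+0.000000i ⇒ P_7 = 0.242939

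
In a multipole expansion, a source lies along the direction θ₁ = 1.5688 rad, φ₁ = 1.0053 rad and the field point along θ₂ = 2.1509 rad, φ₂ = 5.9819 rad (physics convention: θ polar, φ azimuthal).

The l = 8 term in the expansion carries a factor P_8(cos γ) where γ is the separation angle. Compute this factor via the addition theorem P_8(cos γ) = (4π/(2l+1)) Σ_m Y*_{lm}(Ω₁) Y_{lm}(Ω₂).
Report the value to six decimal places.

Addition theorem: P_8(cos γ) = (4π/17) Σ_m Y*_{lm}(Ω₁) Y_{lm}(Ω₂), m = −8…8:
  m=-8: -0.09654 + 0.50630j × -0.09189 + 0.08245j = -0.03287 - 0.05448j  (running Σ = -0.03287 - 0.05448j)
  m=-7: 0.00300 + 0.00282j × 0.16588 - 0.27786j = 0.00128 - 0.00037j  (running Σ = -0.03159 - 0.05485j)
  m=-6: -0.36456 + 0.09363j × -0.10606 + 0.43926j = -0.00246 - 0.17007j  (running Σ = -0.03405 - 0.22492j)
  m=-5: -0.00150 + 0.00463j × -0.01768 - 0.27426j = 0.00130 + 0.00033j  (running Σ = -0.03276 - 0.22458j)
  m=-4: -0.21562 - 0.26062j × -0.05591 - 0.14603j = -0.02600 + 0.04606j  (running Σ = -0.05876 - 0.17853j)
  m=-3: -0.00519 + 0.00066j × 0.22373 + 0.28418j = -0.00135 - 0.00133j  (running Σ = -0.06011 - 0.17985j)
  m=-2: 0.13731 - 0.29181j × -0.02139 - 0.01471j = -0.00723 + 0.00422j  (running Σ = -0.06734 - 0.17563j)
  m=-1: -0.00289 - 0.00455j × -0.32761 - 0.10180j = 0.00048 + 0.00178j  (running Σ = -0.06685 - 0.17385j)
  m=0: 0.31799 + 0.00000j × 0.07858 + 0.00000j = 0.02499 + 0.00000j  (running Σ = -0.04186 - 0.17385j)
  m=1: 0.00289 - 0.00455j × 0.32761 - 0.10180j = 0.00048 - 0.00178j  (running Σ = -0.04138 - 0.17563j)
  m=2: 0.13731 + 0.29181j × -0.02139 + 0.01471j = -0.00723 - 0.00422j  (running Σ = -0.04861 - 0.17985j)
  m=3: 0.00519 + 0.00066j × -0.22373 + 0.28418j = -0.00135 + 0.00133j  (running Σ = -0.04996 - 0.17853j)
  m=4: -0.21562 + 0.26062j × -0.05591 + 0.14603j = -0.02600 - 0.04606j  (running Σ = -0.07596 - 0.22458j)
  m=5: 0.00150 + 0.00463j × 0.01768 - 0.27426j = 0.00130 - 0.00033j  (running Σ = -0.07466 - 0.22492j)
  m=6: -0.36456 - 0.09363j × -0.10606 - 0.43926j = -0.00246 + 0.17007j  (running Σ = -0.07713 - 0.05485j)
  m=7: -0.00300 + 0.00282j × -0.16588 - 0.27786j = 0.00128 + 0.00037j  (running Σ = -0.07585 - 0.05448j)
  m=8: -0.09654 - 0.50630j × -0.09189 - 0.08245j = -0.03287 + 0.05448j  (running Σ = -0.10872 - 0.00000j)
Accumulated sum -0.10872 - 0.00000j; after 4π/(2l+1) scaling, -0.08036 - 0.00000j ⇒ P_8 = -0.080364

-0.080364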